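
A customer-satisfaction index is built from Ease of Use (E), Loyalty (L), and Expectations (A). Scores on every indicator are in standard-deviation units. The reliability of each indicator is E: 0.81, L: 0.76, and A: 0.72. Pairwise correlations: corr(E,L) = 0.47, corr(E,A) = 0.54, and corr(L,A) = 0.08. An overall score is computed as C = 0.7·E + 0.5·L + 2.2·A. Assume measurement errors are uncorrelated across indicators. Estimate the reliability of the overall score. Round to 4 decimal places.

Var(C) = 0.7² + 0.5² + 2.2² + 2·[0.35·0.47 + 1.54·0.54 + 1.1·0.08] = 5.58 + 2.1682 = 7.7482.
Under uncorrelated errors the observed covariances equal the true-score covariances, so only the own-variance terms attenuate.
True-score variance = [0.7²·0.81 + 0.5²·0.76 + 2.2²·0.72] + 2.1682 = 4.0717 + 2.1682 = 6.2399.
Reliability = 6.2399 / 7.7482 = 0.8053.

0.8053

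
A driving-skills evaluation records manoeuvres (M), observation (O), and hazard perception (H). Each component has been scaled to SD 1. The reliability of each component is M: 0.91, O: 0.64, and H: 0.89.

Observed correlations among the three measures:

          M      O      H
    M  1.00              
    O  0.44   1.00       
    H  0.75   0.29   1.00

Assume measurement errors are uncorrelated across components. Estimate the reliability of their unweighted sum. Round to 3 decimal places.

Var(M+O+H) = 3 + 2·[0.44 + 0.75 + 0.29] = 3 + 2.96 = 5.96.
Because errors are independent across components, Cov(Tᵢ,Tⱼ) = Cov(Xᵢ,Xⱼ); the off-diagonal part of the true-score variance is the same as above.
True-score variance = [0.91 + 0.64 + 0.89] + 2.96 = 2.44 + 2.96 = 5.4.
Reliability = 5.4 / 5.96 = 0.906.

0.906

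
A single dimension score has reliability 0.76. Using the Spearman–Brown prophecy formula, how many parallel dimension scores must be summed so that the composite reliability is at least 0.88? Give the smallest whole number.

k ≥ ρ*(1−ρ₁)/(ρ₁(1−ρ*)) = 0.88·0.24 / (0.76·0.12) = 2.316.
Smallest integer k = 3.

3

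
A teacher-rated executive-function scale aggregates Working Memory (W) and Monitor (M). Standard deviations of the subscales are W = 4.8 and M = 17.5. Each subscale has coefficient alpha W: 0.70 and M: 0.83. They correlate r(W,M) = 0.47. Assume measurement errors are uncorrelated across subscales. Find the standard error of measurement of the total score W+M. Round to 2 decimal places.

7.68

Var(total) = 329.29 + 78.96 = 408.25.
True-score variance = 270.315 + 78.96 = 349.275, so reliability = 0.8555.
Error variance = 408.25 − 349.275 = 58.9745; SEM = √58.9745 = 7.68.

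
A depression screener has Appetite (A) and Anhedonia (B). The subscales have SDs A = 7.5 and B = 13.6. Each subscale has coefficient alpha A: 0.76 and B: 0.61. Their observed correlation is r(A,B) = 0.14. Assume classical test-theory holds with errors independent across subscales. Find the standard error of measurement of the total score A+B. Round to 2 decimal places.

Var(total) = 241.21 + 28.56 = 269.77.
True-score variance = 155.576 + 28.56 = 184.136, so reliability = 0.6826.
Error variance = 269.77 − 184.136 = 85.6344; SEM = √85.6344 = 9.25.

9.25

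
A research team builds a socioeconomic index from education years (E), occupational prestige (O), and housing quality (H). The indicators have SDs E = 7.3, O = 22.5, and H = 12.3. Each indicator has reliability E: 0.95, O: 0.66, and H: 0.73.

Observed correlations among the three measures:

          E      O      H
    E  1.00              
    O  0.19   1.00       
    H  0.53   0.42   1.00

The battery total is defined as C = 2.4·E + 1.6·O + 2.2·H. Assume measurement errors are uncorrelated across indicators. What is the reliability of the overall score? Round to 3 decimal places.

0.832

Var(C) = 2.4²·7.3² + 1.6²·22.5² + 2.2²·12.3² + 2·[3.84·7.3·22.5·0.19 + 5.28·7.3·12.3·0.53 + 3.52·22.5·12.3·0.42] = 2335.19 + 1560.5 = 3895.7.
Because errors are independent across components, Cov(Tᵢ,Tⱼ) = Cov(Xᵢ,Xⱼ); the off-diagonal part of the true-score variance is the same as above.
True-score variance = [2.4²·7.3²·0.95 + 1.6²·22.5²·0.66 + 2.2²·12.3²·0.73] + 1560.5 = 1681.5 + 1560.5 = 3242.01.
Reliability = 3242.01 / 3895.7 = 0.832.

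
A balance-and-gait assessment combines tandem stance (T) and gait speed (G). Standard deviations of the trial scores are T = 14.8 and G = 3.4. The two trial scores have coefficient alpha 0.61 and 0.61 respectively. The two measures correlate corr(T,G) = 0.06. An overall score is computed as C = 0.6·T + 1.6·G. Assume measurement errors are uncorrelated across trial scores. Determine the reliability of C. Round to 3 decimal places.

Var(C) = 0.6²·14.8² + 1.6²·3.4² + 2·[0.96·14.8·3.4·0.06] = 108.448 + 5.79686 = 114.245.
Under uncorrelated errors the observed covariances equal the true-score covariances, so only the own-variance terms attenuate.
True-score variance = [0.6²·14.8²·0.61 + 1.6²·3.4²·0.61] + 5.79686 = 66.1533 + 5.79686 = 71.9501.
Reliability = 71.9501 / 114.245 = 0.630.

0.630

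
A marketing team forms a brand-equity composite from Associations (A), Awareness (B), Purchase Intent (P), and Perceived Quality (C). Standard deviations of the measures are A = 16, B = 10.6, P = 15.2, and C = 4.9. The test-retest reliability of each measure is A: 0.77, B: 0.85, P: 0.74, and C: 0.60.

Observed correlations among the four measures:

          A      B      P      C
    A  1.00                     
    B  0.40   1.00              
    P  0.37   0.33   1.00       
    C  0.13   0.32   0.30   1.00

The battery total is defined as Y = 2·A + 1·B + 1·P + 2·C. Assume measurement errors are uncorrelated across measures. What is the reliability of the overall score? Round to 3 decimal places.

Var(Y) = 2²·16² + 10.6² + 15.2² + 2²·4.9² + 2·[2·16·10.6·0.40 + 2·16·15.2·0.37 + 4·16·4.9·0.13 + 10.6·15.2·0.33 + 2·10.6·4.9·0.32 + 2·15.2·4.9·0.30] = 1463.44 + 975.03 = 2438.47.
Because errors are independent across components, Cov(Tᵢ,Tⱼ) = Cov(Xᵢ,Xⱼ); the off-diagonal part of the true-score variance is the same as above.
True-score variance = [2²·16²·0.77 + 10.6²·0.85 + 15.2²·0.74 + 2²·4.9²·0.60] + 975.03 = 1112.58 + 975.03 = 2087.61.
Reliability = 2087.61 / 2438.47 = 0.856.

0.856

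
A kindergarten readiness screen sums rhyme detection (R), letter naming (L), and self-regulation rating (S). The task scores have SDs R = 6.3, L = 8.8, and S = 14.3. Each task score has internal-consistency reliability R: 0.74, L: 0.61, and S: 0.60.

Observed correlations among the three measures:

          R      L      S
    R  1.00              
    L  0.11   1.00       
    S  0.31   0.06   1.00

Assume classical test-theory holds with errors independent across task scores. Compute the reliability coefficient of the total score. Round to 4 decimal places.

Var(R+L+S) = 6.3² + 8.8² + 14.3² + 2·[6.3·8.8·0.11 + 6.3·14.3·0.31 + 8.8·14.3·0.06] = 321.62 + 83.1534 = 404.773.
Under uncorrelated errors the observed covariances equal the true-score covariances, so only the own-variance terms attenuate.
True-score variance = [6.3²·0.74 + 8.8²·0.61 + 14.3²·0.60] + 83.1534 = 199.303 + 83.1534 = 282.456.
Reliability = 282.456 / 404.773 = 0.6978.

0.6978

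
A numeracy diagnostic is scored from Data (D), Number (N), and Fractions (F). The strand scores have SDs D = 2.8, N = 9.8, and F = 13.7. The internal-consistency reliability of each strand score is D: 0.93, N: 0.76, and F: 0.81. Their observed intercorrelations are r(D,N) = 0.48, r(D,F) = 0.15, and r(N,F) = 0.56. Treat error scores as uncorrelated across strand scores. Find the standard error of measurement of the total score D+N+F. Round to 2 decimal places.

7.70

Var(total) = 291.57 + 188.222 = 479.792.
True-score variance = 232.311 + 188.222 = 420.532, so reliability = 0.8765.
Error variance = 479.792 − 420.532 = 59.2595; SEM = √59.2595 = 7.70.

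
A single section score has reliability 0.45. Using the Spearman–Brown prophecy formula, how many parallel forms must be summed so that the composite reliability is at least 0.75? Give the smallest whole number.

k ≥ ρ*(1−ρ₁)/(ρ₁(1−ρ*)) = 0.75·0.55 / (0.45·0.25) = 3.667.
Smallest integer k = 4.

4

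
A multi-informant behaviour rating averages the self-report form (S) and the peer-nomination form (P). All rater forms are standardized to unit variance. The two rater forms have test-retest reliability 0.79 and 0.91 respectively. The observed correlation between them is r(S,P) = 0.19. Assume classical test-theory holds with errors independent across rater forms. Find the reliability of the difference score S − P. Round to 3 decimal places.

0.815

Var(S−P) = 1 + 1 − 2·0.19 = 2 − 0.38 = 1.62.
Under uncorrelated errors the observed covariances equal the true-score covariances, so only the own-variance terms attenuate.
True-score variance = [0.79 + 0.91] − 0.38 = 1.7 − 0.38 = 1.32.
Reliability = 1.32 / 1.62 = 0.815.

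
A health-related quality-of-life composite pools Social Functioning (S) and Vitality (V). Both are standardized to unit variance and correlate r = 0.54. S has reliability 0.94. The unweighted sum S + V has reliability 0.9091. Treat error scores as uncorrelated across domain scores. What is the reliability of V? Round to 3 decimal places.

0.780

Var(S+V) = 2 + 2·0.54 = 3.080.
True-score variance = ρ_S + ρ_V + 2·0.54, so 0.9091 = (0.94 + ρ_V + 1.08) / 3.080.
ρ_V = 0.9091·3.080 − 0.94 − 1.08 = 0.780.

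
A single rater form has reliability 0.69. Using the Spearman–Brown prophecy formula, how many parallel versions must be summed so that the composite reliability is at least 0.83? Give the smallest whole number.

3

k ≥ ρ*(1−ρ₁)/(ρ₁(1−ρ*)) = 0.83·0.31 / (0.69·0.17) = 2.194.
Smallest integer k = 3.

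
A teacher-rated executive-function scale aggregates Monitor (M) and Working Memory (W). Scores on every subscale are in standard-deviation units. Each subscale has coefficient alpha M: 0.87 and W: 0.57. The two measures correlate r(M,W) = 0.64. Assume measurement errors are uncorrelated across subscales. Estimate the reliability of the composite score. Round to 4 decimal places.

Var(M+W) = 2 + 2·[0.64] = 2 + 1.28 = 3.28.
With uncorrelated errors the cross-covariances are all true-score covariance, so they carry over unchanged; only the diagonal terms shrink to ρᵢσᵢ².
True-score variance = [0.87 + 0.57] + 1.28 = 1.44 + 1.28 = 2.72.
Reliability = 2.72 / 3.28 = 0.8293.

0.8293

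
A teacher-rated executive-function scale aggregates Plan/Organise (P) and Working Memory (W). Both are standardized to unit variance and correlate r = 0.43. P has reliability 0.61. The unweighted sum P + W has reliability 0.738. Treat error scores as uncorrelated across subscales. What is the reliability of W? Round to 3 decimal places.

0.641

Var(P+W) = 2 + 2·0.43 = 2.860.
True-score variance = ρ_P + ρ_W + 2·0.43, so 0.738 = (0.61 + ρ_W + 0.86) / 2.860.
ρ_W = 0.738·2.860 − 0.61 − 0.86 = 0.641.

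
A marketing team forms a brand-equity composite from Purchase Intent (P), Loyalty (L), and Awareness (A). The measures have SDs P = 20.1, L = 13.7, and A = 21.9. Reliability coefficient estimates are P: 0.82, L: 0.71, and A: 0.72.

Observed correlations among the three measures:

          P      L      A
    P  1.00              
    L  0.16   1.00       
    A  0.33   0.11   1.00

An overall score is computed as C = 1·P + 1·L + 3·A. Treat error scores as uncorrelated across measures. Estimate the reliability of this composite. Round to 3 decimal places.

Var(C) = 20.1² + 13.7² + 3²·21.9² + 2·[20.1·13.7·0.16 + 3·20.1·21.9·0.33 + 3·13.7·21.9·0.11] = 4908.19 + 1157.71 = 6065.9.
Because errors are independent across components, Cov(Tᵢ,Tⱼ) = Cov(Xᵢ,Xⱼ); the off-diagonal part of the true-score variance is the same as above.
True-score variance = [20.1²·0.82 + 13.7²·0.71 + 3²·21.9²·0.72] + 1157.71 = 3572.42 + 1157.71 = 4730.14.
Reliability = 4730.14 / 6065.9 = 0.780.

0.780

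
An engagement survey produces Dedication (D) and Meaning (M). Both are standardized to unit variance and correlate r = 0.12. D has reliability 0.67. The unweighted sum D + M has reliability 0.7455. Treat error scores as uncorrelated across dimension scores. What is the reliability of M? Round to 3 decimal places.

Var(D+M) = 2 + 2·0.12 = 2.240.
True-score variance = ρ_D + ρ_M + 2·0.12, so 0.7455 = (0.67 + ρ_M + 0.24) / 2.240.
ρ_M = 0.7455·2.240 − 0.67 − 0.24 = 0.760.

0.760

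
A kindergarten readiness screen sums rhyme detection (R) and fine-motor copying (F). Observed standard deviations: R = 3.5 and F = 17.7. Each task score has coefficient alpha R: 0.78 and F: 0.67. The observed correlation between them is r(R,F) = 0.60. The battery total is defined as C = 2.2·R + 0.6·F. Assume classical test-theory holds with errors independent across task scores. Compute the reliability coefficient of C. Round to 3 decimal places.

Var(C) = 2.2²·3.5² + 0.6²·17.7² + 2·[1.32·3.5·17.7·0.60] = 172.074 + 98.1288 = 270.203.
Because errors are independent across components, Cov(Tᵢ,Tⱼ) = Cov(Xᵢ,Xⱼ); the off-diagonal part of the true-score variance is the same as above.
True-score variance = [2.2²·3.5²·0.78 + 0.6²·17.7²·0.67] + 98.1288 = 121.812 + 98.1288 = 219.941.
Reliability = 219.941 / 270.203 = 0.814.

0.814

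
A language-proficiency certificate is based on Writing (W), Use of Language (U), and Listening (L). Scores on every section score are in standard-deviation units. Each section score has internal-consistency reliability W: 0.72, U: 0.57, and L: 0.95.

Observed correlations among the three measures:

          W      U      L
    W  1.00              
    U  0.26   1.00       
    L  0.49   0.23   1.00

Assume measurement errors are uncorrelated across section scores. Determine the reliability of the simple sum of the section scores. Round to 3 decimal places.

0.847

Var(W+U+L) = 3 + 2·[0.26 + 0.49 + 0.23] = 3 + 1.96 = 4.96.
Under uncorrelated errors the observed covariances equal the true-score covariances, so only the own-variance terms attenuate.
True-score variance = [0.72 + 0.57 + 0.95] + 1.96 = 2.24 + 1.96 = 4.2.
Reliability = 4.2 / 4.96 = 0.847.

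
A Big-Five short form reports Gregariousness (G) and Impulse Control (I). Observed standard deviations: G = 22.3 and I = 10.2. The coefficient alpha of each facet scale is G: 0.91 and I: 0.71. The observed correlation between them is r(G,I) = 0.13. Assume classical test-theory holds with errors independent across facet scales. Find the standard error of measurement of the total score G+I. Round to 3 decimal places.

8.656

Var(total) = 601.33 + 59.1396 = 660.47.
True-score variance = 526.402 + 59.1396 = 585.542, so reliability = 0.8866.
Error variance = 660.47 − 585.542 = 74.9277; SEM = √74.9277 = 8.656.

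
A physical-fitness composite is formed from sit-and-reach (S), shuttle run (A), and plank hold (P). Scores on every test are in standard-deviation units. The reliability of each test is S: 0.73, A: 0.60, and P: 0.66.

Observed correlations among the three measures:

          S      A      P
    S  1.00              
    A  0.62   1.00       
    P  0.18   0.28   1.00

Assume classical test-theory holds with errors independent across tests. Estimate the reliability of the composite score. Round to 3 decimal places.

Var(S+A+P) = 3 + 2·[0.62 + 0.18 + 0.28] = 3 + 2.16 = 5.16.
With uncorrelated errors the cross-covariances are all true-score covariance, so they carry over unchanged; only the diagonal terms shrink to ρᵢσᵢ².
True-score variance = [0.73 + 0.60 + 0.66] + 2.16 = 1.99 + 2.16 = 4.15.
Reliability = 4.15 / 5.16 = 0.804.

0.804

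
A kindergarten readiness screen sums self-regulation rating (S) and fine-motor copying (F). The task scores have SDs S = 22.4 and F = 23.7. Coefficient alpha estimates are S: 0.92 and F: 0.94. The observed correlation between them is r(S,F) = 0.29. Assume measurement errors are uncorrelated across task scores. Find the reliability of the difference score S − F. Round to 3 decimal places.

0.902

Var(S−F) = 22.4² + 23.7² − 2·22.4·23.7·0.29 = 1063.45 − 307.91 = 755.54.
Because errors are independent across components, Cov(Tᵢ,Tⱼ) = Cov(Xᵢ,Xⱼ); the off-diagonal part of the true-score variance is the same as above.
True-score variance = [22.4²·0.92 + 23.7²·0.94] − 307.91 = 989.608 − 307.91 = 681.697.
Reliability = 681.697 / 755.54 = 0.902.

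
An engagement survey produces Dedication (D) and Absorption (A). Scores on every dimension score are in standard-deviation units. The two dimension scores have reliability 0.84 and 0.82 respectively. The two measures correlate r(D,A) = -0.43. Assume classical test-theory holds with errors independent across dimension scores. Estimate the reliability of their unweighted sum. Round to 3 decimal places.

0.702

Var(D+A) = 2 + 2·[(-0.43)] = 2 − 0.86 = 1.14.
Because errors are independent across components, Cov(Tᵢ,Tⱼ) = Cov(Xᵢ,Xⱼ); the off-diagonal part of the true-score variance is the same as above.
True-score variance = [0.84 + 0.82] − 0.86 = 1.66 − 0.86 = 0.8.
Reliability = 0.8 / 1.14 = 0.702.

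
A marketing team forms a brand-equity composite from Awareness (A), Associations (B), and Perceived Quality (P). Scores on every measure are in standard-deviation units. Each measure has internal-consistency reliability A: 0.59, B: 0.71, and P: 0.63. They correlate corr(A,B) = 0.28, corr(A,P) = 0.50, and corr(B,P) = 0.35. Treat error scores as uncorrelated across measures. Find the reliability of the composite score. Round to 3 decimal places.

Var(A+B+P) = 3 + 2·[0.28 + 0.50 + 0.35] = 3 + 2.26 = 5.26.
Because errors are independent across components, Cov(Tᵢ,Tⱼ) = Cov(Xᵢ,Xⱼ); the off-diagonal part of the true-score variance is the same as above.
True-score variance = [0.59 + 0.71 + 0.63] + 2.26 = 1.93 + 2.26 = 4.19.
Reliability = 4.19 / 5.26 = 0.797.

0.797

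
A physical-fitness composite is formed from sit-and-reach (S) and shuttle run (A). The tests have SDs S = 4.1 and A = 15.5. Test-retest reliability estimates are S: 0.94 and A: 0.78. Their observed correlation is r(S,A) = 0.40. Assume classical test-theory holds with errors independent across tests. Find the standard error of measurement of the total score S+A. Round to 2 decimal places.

7.34

Var(total) = 257.06 + 50.84 = 307.9.
True-score variance = 203.196 + 50.84 = 254.036, so reliability = 0.8251.
Error variance = 307.9 − 254.036 = 53.8636; SEM = √53.8636 = 7.34.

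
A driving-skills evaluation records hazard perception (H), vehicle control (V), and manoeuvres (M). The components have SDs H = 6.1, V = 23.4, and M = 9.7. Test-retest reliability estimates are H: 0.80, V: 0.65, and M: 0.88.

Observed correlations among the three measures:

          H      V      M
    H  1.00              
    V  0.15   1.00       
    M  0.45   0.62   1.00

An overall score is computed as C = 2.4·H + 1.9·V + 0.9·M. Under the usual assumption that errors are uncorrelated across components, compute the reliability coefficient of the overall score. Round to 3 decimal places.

Var(C) = 2.4²·6.1² + 1.9²·23.4² + 0.9²·9.7² + 2·[4.56·6.1·23.4·0.15 + 2.16·6.1·9.7·0.45 + 1.71·23.4·9.7·0.62] = 2267.23 + 791.583 = 3058.82.
Under uncorrelated errors the observed covariances equal the true-score covariances, so only the own-variance terms attenuate.
True-score variance = [2.4²·6.1²·0.80 + 1.9²·23.4²·0.65 + 0.9²·9.7²·0.88] + 791.583 = 1523.38 + 791.583 = 2314.96.
Reliability = 2314.96 / 3058.82 = 0.757.

0.757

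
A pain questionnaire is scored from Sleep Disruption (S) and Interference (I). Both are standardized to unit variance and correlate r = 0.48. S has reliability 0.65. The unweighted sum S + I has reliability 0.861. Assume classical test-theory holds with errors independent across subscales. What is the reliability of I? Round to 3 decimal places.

0.939

Var(S+I) = 2 + 2·0.48 = 2.960.
True-score variance = ρ_S + ρ_I + 2·0.48, so 0.861 = (0.65 + ρ_I + 0.96) / 2.960.
ρ_I = 0.861·2.960 − 0.65 − 0.96 = 0.939.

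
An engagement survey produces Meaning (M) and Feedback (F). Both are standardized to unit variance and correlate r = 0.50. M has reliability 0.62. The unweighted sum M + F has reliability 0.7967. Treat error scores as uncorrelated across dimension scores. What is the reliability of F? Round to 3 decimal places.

0.770

Var(M+F) = 2 + 2·0.50 = 3.000.
True-score variance = ρ_M + ρ_F + 2·0.50, so 0.7967 = (0.62 + ρ_F + 1.00) / 3.000.
ρ_F = 0.7967·3.000 − 0.62 − 1.00 = 0.770.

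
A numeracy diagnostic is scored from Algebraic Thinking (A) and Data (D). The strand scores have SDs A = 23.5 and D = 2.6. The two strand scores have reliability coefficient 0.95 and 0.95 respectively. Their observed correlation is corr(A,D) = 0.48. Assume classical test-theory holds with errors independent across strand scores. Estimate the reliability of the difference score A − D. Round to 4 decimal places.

Var(A−D) = 23.5² + 2.6² − 2·23.5·2.6·0.48 = 559.01 − 58.656 = 500.354.
With uncorrelated errors the cross-covariances are all true-score covariance, so they carry over unchanged; only the diagonal terms shrink to ρᵢσᵢ².
True-score variance = [23.5²·0.95 + 2.6²·0.95] − 58.656 = 531.059 − 58.656 = 472.403.
Reliability = 472.403 / 500.354 = 0.9441.

0.9441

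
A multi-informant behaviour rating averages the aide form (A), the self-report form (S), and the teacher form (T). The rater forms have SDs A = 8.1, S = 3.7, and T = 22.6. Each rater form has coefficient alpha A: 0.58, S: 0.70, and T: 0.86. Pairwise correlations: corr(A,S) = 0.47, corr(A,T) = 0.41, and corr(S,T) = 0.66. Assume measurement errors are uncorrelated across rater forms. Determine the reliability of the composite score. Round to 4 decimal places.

Var(A+S+T) = 8.1² + 3.7² + 22.6² + 2·[8.1·3.7·0.47 + 8.1·22.6·0.41 + 3.7·22.6·0.66] = 590.06 + 288.659 = 878.719.
Under uncorrelated errors the observed covariances equal the true-score covariances, so only the own-variance terms attenuate.
True-score variance = [8.1²·0.58 + 3.7²·0.70 + 22.6²·0.86] + 288.659 = 486.89 + 288.659 = 775.55.
Reliability = 775.55 / 878.719 = 0.8826.

0.8826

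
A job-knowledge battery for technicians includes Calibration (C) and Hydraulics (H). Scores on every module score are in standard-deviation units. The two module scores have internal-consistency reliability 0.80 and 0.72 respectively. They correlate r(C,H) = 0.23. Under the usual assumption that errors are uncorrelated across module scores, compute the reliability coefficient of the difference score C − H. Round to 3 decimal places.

Var(C−H) = 1 + 1 − 2·0.23 = 2 − 0.46 = 1.54.
Under uncorrelated errors the observed covariances equal the true-score covariances, so only the own-variance terms attenuate.
True-score variance = [0.80 + 0.72] − 0.46 = 1.52 − 0.46 = 1.06.
Reliability = 1.06 / 1.54 = 0.688.

0.688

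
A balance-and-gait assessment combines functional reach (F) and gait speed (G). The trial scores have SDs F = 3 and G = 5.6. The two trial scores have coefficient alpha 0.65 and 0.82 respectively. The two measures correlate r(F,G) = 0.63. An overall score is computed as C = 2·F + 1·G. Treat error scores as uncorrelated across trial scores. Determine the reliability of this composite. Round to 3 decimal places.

0.834

Var(C) = 2²·3² + 5.6² + 2·[2·3·5.6·0.63] = 67.36 + 42.336 = 109.696.
Under uncorrelated errors the observed covariances equal the true-score covariances, so only the own-variance terms attenuate.
True-score variance = [2²·3²·0.65 + 5.6²·0.82] + 42.336 = 49.1152 + 42.336 = 91.4512.
Reliability = 91.4512 / 109.696 = 0.834.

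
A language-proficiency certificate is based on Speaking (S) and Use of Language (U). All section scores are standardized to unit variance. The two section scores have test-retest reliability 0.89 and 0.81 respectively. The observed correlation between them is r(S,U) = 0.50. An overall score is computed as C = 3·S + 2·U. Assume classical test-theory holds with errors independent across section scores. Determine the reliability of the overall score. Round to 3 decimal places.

0.908

Var(C) = 3² + 2² + 2·[6·0.50] = 13 + 6 = 19.
Because errors are independent across components, Cov(Tᵢ,Tⱼ) = Cov(Xᵢ,Xⱼ); the off-diagonal part of the true-score variance is the same as above.
True-score variance = [3²·0.89 + 2²·0.81] + 6 = 11.25 + 6 = 17.25.
Reliability = 17.25 / 19 = 0.908.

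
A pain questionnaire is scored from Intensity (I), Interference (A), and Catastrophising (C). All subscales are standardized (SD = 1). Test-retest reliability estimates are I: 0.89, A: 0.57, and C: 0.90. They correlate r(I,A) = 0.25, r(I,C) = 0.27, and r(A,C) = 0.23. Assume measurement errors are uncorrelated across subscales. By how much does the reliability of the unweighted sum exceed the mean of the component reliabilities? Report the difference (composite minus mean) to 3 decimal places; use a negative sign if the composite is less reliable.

Var(sum) = 3 + 1.5 = 4.5; true-score variance = 2.36 + 1.5 = 3.86; composite reliability = 0.8578.
Mean component reliability = 0.7867.
Difference = 0.8578 − 0.7867 = 0.071.

0.071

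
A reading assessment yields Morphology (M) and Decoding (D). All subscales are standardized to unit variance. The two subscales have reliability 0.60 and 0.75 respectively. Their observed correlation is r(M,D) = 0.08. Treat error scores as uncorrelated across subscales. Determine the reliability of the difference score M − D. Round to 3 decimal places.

Var(M−D) = 1 + 1 − 2·0.08 = 2 − 0.16 = 1.84.
Because errors are independent across components, Cov(Tᵢ,Tⱼ) = Cov(Xᵢ,Xⱼ); the off-diagonal part of the true-score variance is the same as above.
True-score variance = [0.60 + 0.75] − 0.16 = 1.35 − 0.16 = 1.19.
Reliability = 1.19 / 1.84 = 0.647.

0.647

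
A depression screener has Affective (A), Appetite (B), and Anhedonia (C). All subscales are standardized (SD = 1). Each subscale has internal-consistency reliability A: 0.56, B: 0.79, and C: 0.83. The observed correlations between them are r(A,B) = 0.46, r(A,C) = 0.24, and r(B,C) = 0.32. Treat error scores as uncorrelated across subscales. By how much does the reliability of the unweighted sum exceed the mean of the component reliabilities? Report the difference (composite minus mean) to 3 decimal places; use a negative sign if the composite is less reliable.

Var(sum) = 3 + 2.04 = 5.04; true-score variance = 2.18 + 2.04 = 4.22; composite reliability = 0.8373.
Mean component reliability = 0.7267.
Difference = 0.8373 − 0.7267 = 0.111.

0.111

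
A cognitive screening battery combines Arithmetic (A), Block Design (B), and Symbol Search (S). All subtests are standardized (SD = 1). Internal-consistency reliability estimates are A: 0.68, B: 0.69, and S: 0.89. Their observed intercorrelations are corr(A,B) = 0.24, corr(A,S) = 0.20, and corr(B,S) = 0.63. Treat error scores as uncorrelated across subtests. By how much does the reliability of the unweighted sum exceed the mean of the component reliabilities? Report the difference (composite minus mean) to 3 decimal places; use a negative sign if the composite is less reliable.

0.103

Var(sum) = 3 + 2.14 = 5.14; true-score variance = 2.26 + 2.14 = 4.4; composite reliability = 0.8560.
Mean component reliability = 0.7533.
Difference = 0.8560 − 0.7533 = 0.103.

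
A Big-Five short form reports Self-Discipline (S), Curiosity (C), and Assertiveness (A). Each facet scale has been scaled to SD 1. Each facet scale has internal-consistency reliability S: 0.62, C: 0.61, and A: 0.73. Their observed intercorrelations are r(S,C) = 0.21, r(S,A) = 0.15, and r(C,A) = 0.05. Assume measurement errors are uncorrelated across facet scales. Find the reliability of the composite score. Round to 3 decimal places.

Var(S+C+A) = 3 + 2·[0.21 + 0.15 + 0.05] = 3 + 0.82 = 3.82.
With uncorrelated errors the cross-covariances are all true-score covariance, so they carry over unchanged; only the diagonal terms shrink to ρᵢσᵢ².
True-score variance = [0.62 + 0.61 + 0.73] + 0.82 = 1.96 + 0.82 = 2.78.
Reliability = 2.78 / 3.82 = 0.728.

0.728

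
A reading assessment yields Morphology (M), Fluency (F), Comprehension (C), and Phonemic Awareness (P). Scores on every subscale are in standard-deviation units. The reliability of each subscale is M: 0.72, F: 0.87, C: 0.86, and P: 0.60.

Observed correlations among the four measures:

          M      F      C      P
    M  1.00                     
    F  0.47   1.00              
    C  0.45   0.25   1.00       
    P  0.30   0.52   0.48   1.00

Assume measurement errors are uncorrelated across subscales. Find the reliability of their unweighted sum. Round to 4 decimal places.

0.8937

Var(M+F+C+P) = 4 + 2·[0.47 + 0.45 + 0.30 + 0.25 + 0.52 + 0.48] = 4 + 4.94 = 8.94.
Under uncorrelated errors the observed covariances equal the true-score covariances, so only the own-variance terms attenuate.
True-score variance = [0.72 + 0.87 + 0.86 + 0.60] + 4.94 = 3.05 + 4.94 = 7.99.
Reliability = 7.99 / 8.94 = 0.8937.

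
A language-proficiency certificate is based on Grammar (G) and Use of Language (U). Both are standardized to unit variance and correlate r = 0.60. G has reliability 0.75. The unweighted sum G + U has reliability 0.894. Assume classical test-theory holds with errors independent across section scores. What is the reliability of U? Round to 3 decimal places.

0.911

Var(G+U) = 2 + 2·0.60 = 3.200.
True-score variance = ρ_G + ρ_U + 2·0.60, so 0.894 = (0.75 + ρ_U + 1.20) / 3.200.
ρ_U = 0.894·3.200 − 0.75 − 1.20 = 0.911.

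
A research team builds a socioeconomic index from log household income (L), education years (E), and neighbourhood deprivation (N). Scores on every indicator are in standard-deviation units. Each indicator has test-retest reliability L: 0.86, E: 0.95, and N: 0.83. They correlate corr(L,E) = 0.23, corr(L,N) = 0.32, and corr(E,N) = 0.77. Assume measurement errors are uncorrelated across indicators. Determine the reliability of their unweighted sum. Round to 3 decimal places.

0.936

Var(L+E+N) = 3 + 2·[0.23 + 0.32 + 0.77] = 3 + 2.64 = 5.64.
Because errors are independent across components, Cov(Tᵢ,Tⱼ) = Cov(Xᵢ,Xⱼ); the off-diagonal part of the true-score variance is the same as above.
True-score variance = [0.86 + 0.95 + 0.83] + 2.64 = 2.64 + 2.64 = 5.28.
Reliability = 5.28 / 5.64 = 0.936.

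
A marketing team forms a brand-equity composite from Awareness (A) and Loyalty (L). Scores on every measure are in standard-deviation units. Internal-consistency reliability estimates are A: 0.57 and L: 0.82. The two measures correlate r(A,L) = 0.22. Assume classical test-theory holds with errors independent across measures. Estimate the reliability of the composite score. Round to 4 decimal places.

0.7500

Var(A+L) = 2 + 2·[0.22] = 2 + 0.44 = 2.44.
With uncorrelated errors the cross-covariances are all true-score covariance, so they carry over unchanged; only the diagonal terms shrink to ρᵢσᵢ².
True-score variance = [0.57 + 0.82] + 0.44 = 1.39 + 0.44 = 1.83.
Reliability = 1.83 / 2.44 = 0.7500.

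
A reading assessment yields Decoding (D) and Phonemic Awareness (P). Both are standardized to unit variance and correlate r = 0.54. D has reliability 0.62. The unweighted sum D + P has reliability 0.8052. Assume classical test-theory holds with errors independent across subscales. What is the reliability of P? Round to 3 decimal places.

Var(D+P) = 2 + 2·0.54 = 3.080.
True-score variance = ρ_D + ρ_P + 2·0.54, so 0.8052 = (0.62 + ρ_P + 1.08) / 3.080.
ρ_P = 0.8052·3.080 − 0.62 − 1.08 = 0.780.

0.780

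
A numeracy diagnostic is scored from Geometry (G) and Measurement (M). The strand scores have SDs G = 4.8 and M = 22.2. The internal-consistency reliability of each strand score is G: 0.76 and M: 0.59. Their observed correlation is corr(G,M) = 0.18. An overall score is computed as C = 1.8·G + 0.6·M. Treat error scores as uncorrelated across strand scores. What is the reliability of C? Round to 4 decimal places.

0.6911

Var(C) = 1.8²·4.8² + 0.6²·22.2² + 2·[1.08·4.8·22.2·0.18] = 252.072 + 41.4305 = 293.503.
Because errors are independent across components, Cov(Tᵢ,Tⱼ) = Cov(Xᵢ,Xⱼ); the off-diagonal part of the true-score variance is the same as above.
True-score variance = [1.8²·4.8²·0.76 + 0.6²·22.2²·0.59] + 41.4305 = 161.413 + 41.4305 = 202.843.
Reliability = 202.843 / 293.503 = 0.6911.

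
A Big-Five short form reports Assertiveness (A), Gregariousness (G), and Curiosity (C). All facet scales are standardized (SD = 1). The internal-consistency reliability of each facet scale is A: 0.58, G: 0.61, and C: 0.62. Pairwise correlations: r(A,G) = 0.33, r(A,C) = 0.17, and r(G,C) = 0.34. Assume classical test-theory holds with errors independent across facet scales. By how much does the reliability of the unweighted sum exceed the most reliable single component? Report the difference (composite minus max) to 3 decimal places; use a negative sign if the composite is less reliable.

Var(sum) = 3 + 1.68 = 4.68; true-score variance = 1.81 + 1.68 = 3.49; composite reliability = 0.7457.
Max component reliability = 0.6200.
Difference = 0.7457 − 0.6200 = 0.126.

0.126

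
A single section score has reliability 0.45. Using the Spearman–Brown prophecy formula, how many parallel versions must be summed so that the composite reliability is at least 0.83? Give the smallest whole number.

k ≥ ρ*(1−ρ₁)/(ρ₁(1−ρ*)) = 0.83·0.55 / (0.45·0.17) = 5.967.
Smallest integer k = 6.

6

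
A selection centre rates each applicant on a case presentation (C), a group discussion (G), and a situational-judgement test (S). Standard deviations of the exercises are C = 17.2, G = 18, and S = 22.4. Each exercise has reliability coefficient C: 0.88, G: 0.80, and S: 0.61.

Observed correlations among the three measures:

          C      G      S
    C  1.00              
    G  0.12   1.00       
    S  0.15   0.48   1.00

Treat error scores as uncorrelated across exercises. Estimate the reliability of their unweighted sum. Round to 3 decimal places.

Var(C+G+S) = 17.2² + 18² + 22.4² + 2·[17.2·18·0.12 + 17.2·22.4·0.15 + 18·22.4·0.48] = 1121.6 + 576.96 = 1698.56.
With uncorrelated errors the cross-covariances are all true-score covariance, so they carry over unchanged; only the diagonal terms shrink to ρᵢσᵢ².
True-score variance = [17.2²·0.88 + 18²·0.80 + 22.4²·0.61] + 576.96 = 825.613 + 576.96 = 1402.57.
Reliability = 1402.57 / 1698.56 = 0.826.

0.826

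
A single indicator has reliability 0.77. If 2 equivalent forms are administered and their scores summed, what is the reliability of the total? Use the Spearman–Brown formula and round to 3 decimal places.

ρ_k = kρ / (1 + (k−1)ρ) = 2·0.77 / (1 + 1·0.77) = 1.540 / 1.770 = 0.870.

0.870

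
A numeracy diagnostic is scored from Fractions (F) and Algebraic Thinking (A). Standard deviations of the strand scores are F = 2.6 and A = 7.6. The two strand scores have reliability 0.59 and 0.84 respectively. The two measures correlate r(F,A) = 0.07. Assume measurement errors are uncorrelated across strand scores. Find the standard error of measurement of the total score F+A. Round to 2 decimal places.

Var(total) = 64.52 + 2.7664 = 67.2864.
True-score variance = 52.5068 + 2.7664 = 55.2732, so reliability = 0.8215.
Error variance = 67.2864 − 55.2732 = 12.0132; SEM = √12.0132 = 3.47.

3.47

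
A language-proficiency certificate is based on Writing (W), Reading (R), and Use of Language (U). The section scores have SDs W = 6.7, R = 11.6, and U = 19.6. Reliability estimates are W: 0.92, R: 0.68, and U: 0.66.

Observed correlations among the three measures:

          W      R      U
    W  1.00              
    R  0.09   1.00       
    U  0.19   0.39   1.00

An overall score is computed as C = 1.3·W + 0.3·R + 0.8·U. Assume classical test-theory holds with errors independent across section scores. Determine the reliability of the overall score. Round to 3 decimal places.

Var(C) = 1.3²·6.7² + 0.3²·11.6² + 0.8²·19.6² + 2·[0.39·6.7·11.6·0.09 + 1.04·6.7·19.6·0.19 + 0.24·11.6·19.6·0.39] = 333.837 + 99.9154 = 433.752.
Under uncorrelated errors the observed covariances equal the true-score covariances, so only the own-variance terms attenuate.
True-score variance = [1.3²·6.7²·0.92 + 0.3²·11.6²·0.68 + 0.8²·19.6²·0.66] + 99.9154 = 240.299 + 99.9154 = 340.215.
Reliability = 340.215 / 433.752 = 0.784.

0.784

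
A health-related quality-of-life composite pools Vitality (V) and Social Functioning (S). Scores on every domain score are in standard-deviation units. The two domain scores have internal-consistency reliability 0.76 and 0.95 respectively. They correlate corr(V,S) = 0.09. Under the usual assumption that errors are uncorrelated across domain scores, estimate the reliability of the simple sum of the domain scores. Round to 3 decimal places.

0.867

Var(V+S) = 2 + 2·[0.09] = 2 + 0.18 = 2.18.
Because errors are independent across components, Cov(Tᵢ,Tⱼ) = Cov(Xᵢ,Xⱼ); the off-diagonal part of the true-score variance is the same as above.
True-score variance = [0.76 + 0.95] + 0.18 = 1.71 + 0.18 = 1.89.
Reliability = 1.89 / 2.18 = 0.867.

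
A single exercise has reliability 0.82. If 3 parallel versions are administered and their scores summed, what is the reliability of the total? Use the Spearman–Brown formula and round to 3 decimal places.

0.932

ρ_k = kρ / (1 + (k−1)ρ) = 3·0.82 / (1 + 2·0.82) = 2.460 / 2.640 = 0.932.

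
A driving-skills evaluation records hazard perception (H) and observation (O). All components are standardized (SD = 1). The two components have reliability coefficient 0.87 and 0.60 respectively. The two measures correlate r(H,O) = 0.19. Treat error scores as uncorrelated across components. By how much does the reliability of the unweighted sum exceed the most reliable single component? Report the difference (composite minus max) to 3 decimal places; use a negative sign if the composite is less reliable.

-0.093

Var(sum) = 2 + 0.38 = 2.38; true-score variance = 1.47 + 0.38 = 1.85; composite reliability = 0.7773.
Max component reliability = 0.8700.
Difference = 0.7773 − 0.8700 = -0.093.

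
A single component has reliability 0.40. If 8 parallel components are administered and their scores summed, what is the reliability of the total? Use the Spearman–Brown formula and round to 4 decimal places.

ρ_k = kρ / (1 + (k−1)ρ) = 8·0.40 / (1 + 7·0.40) = 3.200 / 3.800 = 0.8421.

0.8421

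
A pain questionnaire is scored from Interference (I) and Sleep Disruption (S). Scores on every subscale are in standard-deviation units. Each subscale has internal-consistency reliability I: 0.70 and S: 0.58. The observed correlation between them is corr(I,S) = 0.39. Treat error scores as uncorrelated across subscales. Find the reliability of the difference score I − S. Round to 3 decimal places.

0.410

Var(I−S) = 1 + 1 − 2·0.39 = 2 − 0.78 = 1.22.
With uncorrelated errors the cross-covariances are all true-score covariance, so they carry over unchanged; only the diagonal terms shrink to ρᵢσᵢ².
True-score variance = [0.70 + 0.58] − 0.78 = 1.28 − 0.78 = 0.5.
Reliability = 0.5 / 1.22 = 0.410.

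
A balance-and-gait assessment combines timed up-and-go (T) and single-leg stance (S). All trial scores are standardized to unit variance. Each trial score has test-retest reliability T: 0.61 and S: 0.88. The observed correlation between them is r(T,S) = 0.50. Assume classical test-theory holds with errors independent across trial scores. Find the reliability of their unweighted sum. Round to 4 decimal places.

Var(T+S) = 2 + 2·[0.50] = 2 + 1 = 3.
With uncorrelated errors the cross-covariances are all true-score covariance, so they carry over unchanged; only the diagonal terms shrink to ρᵢσᵢ².
True-score variance = [0.61 + 0.88] + 1 = 1.49 + 1 = 2.49.
Reliability = 2.49 / 3 = 0.8300.

0.8300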